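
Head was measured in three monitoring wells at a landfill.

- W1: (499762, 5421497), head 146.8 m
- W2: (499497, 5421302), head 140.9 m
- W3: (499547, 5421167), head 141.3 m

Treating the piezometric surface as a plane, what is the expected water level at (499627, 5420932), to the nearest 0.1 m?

141.9 m

With h = a·x + b·y + c and W1 as origin, the differences give:
  (-265)·a + (-195)·b = -5.9
  (-215)·a + (-330)·b = -5.5
Eliminate b (×(-330) and ×(-195), subtract): 45525·a = 874.50 → a = ∂h/∂x = +0.01921
Back-substitute: b = ∂h/∂y = +0.004152.
h(499627, 5420932) = 146.8 + (+0.01921)·(-135) + (+0.004152)·(-565) = 146.8 -2.593 -2.346 = 141.861 m.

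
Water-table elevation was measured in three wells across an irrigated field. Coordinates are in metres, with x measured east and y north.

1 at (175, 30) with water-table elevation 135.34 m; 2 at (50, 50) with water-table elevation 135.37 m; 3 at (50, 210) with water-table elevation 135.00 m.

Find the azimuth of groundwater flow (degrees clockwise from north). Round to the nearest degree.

015°

Taking 1 as reference: 2−1 = (-125, 20, +0.03); 3−1 = (-125, 180, -0.34).
Determinant of the coordinate differences = (-125)·180 − (-125)·20 = -20000.
∂h/∂x = [(+0.03)·180 − (-0.34)·20] / -20000 = -0.0006100
∂h/∂y = [(-125)·(-0.34) − (-125)·(+0.03)] / -20000 = -0.002313
Flow direction (−∇h) has components (+0.0006100 E, +0.002313 N).
Azimuth = atan2(E, N) = atan2(+0.0006100, +0.002313) = 14.8° ≈ 015°.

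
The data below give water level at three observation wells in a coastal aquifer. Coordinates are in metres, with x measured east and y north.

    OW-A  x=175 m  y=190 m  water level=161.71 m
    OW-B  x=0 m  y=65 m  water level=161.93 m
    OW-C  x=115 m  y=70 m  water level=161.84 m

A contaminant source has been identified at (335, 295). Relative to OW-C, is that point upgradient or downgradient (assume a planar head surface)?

With h = a·x + b·y + c and OW-A as origin, the differences give:
  (-175)·a + (-125)·b = +0.22
  (-60)·a + (-120)·b = +0.13
Eliminate b (×(-120) and ×(-125), subtract): 13500·a = -10.150 → a = ∂h/∂x = -0.0007519
Back-substitute: b = ∂h/∂y = -0.0007074.
Head at (335, 295) = 161.71 + (-0.0007519)·(160) + (-0.0007074)·(105) = 161.52 m.
That is lower than the 161.84 m at OW-C, so the point is downgradient.

downgradient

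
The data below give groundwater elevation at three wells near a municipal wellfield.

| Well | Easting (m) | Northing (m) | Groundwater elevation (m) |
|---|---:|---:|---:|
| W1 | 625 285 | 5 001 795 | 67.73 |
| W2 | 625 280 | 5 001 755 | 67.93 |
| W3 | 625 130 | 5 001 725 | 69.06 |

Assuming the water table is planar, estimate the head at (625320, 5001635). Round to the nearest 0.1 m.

68.2 m

With h = a·x + b·y + c and W1 as origin, the differences give:
  (-5)·a + (-40)·b = +0.20
  (-155)·a + (-70)·b = +1.33
Eliminate b (×(-70) and ×(-40), subtract): -5850·a = 39.200 → a = ∂h/∂x = -0.006701
Back-substitute: b = ∂h/∂y = -0.004162.
h(625320, 5001635) = 67.73 + (-0.006701)·(35) + (-0.004162)·(-160) = 67.73 -0.235 +0.666 = 68.161 m.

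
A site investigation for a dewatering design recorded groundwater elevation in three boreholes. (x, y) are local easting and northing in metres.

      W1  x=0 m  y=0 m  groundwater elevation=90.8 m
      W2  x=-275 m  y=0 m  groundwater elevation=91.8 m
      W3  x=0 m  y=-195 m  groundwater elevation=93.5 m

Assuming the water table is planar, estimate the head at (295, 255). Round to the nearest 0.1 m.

∂h/∂x = (91.8 − 90.8) / (-275 − 0) = -0.003636
∂h/∂y = (93.5 − 90.8) / (-195 − 0) = -0.01385
h(295, 255) = 90.8 + (-0.003636)·(295) + (-0.01385)·(255) = 90.8 -1.073 -3.531 = 86.197 m.

86.2 m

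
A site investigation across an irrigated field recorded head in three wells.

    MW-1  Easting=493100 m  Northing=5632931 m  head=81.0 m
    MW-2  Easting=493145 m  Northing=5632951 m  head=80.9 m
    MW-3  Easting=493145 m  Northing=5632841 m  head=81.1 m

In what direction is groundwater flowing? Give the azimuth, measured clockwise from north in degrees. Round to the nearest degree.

Differences from MW-1: to MW-2 (Δx, Δy, Δh) = (45, 20, -0.1); to MW-3 = (45, -90, +0.1).
Solve a·Δx + b·Δy = Δh: det = 45·(-90) − 45·20 = -4950.
∂h/∂x = [(-0.1)·(-90) − (+0.1)·20] / -4950 = -0.001414
∂h/∂y = [45·(+0.1) − 45·(-0.1)] / -4950 = -0.001818
Flow direction (−∇h) has components (+0.001414 E, +0.001818 N).
Azimuth = atan2(E, N) = atan2(+0.001414, +0.001818) = 37.9° ≈ 038°.

038°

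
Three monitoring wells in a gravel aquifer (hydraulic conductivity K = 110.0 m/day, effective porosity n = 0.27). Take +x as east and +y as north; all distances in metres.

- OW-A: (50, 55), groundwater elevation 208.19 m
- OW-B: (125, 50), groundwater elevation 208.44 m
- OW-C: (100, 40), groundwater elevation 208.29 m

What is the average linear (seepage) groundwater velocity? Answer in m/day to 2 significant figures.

2.8 m/day

Taking OW-A as reference: OW-B−OW-A = (75, -5, +0.25); OW-C−OW-A = (50, -15, +0.10).
Solve a·Δx + b·Δy = Δh: det = 75·(-15) − 50·(-5) = -875.
∂h/∂x = [(+0.25)·(-15) − (+0.10)·(-5)] / -875 = +0.003714
∂h/∂y = [75·(+0.10) − 50·(+0.25)] / -875 = +0.005714
|∇h| = √(0.003714² + 0.005714²) = 0.006815
Seepage velocity v = K·i/n = 110.0 × 0.006815 / 0.27 = 2.776 m/day.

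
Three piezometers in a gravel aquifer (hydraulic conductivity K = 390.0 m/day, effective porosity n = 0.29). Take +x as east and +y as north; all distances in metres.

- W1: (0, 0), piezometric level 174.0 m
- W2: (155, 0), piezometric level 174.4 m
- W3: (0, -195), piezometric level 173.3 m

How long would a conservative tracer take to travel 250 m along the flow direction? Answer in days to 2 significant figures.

42 days

∂h/∂x = (174.4 − 174.0) / (155 − 0) = +0.002581
∂h/∂y = (173.3 − 174.0) / (-195 − 0) = +0.003590
|∇h| = √(0.002581² + 0.003590²) = 0.004421
Seepage velocity v = K·i/n = 390.0 × 0.004421 / 0.29 = 5.945 m/day.
t = 250 / 5.945 = 42.05 days.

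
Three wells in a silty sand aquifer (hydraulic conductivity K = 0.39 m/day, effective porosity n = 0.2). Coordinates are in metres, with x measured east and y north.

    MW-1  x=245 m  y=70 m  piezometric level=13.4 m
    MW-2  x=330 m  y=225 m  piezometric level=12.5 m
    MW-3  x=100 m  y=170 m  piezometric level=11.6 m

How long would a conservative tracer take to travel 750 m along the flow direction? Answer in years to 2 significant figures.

96 years

With h = a·x + b·y + c and MW-1 as origin, the differences give:
  85·a + 155·b = -0.9
  (-145)·a + 100·b = -1.8
Eliminate b (×100 and ×155, subtract): 30975·a = 189.00 → a = ∂h/∂x = +0.006102
Back-substitute: b = ∂h/∂y = -0.009153.
|∇h| = √(0.006102² + -0.009153²) = 0.011
Seepage velocity v = K·i/n = 0.39 × 0.011 / 0.2 = 0.02145 m/day.
t = 750 / 0.02145 = 3.497e+04 days = 95.7 years.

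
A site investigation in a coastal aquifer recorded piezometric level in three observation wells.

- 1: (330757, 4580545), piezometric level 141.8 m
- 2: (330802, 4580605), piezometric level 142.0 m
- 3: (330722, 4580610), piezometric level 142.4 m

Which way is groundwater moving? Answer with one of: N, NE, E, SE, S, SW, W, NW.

SE

Three-point gradient (reference 1): Δ to 2 = (45, 60, +0.2), Δ to 3 = (-35, 65, +0.6).
∂h/∂x = -0.004577, ∂h/∂y = +0.006766 (det = 5025).
Flow = −∇h = (+0.004577 east, -0.006766 north), which points southeast.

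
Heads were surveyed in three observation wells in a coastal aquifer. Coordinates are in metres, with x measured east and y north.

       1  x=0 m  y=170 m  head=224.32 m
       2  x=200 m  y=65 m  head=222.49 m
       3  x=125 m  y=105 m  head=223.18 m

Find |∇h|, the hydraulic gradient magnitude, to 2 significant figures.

0.0085

Taking 1 as reference: 2−1 = (200, -105, -1.83); 3−1 = (125, -65, -1.14).
Solve a·Δx + b·Δy = Δh: det = 200·(-65) − 125·(-105) = 125.
∂h/∂x = [(-1.83)·(-65) − (-1.14)·(-105)] / 125 = -0.006000
∂h/∂y = [200·(-1.14) − 125·(-1.83)] / 125 = +0.006000
|∇h| = √(-0.006000² + 0.006000²) = 0.008485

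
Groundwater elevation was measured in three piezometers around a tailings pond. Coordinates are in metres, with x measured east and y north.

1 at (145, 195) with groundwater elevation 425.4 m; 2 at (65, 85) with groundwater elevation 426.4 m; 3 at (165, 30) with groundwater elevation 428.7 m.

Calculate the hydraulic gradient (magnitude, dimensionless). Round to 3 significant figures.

With h = a·x + b·y + c and 1 as origin, the differences give:
  (-80)·a + (-110)·b = +1.0
  20·a + (-165)·b = +3.3
Eliminate b (×(-165) and ×(-110), subtract): 15400·a = 198.00 → a = ∂h/∂x = +0.01286
Back-substitute: b = ∂h/∂y = -0.01844.
|∇h| = √(0.01286² + -0.01844²) = 0.02248

0.0225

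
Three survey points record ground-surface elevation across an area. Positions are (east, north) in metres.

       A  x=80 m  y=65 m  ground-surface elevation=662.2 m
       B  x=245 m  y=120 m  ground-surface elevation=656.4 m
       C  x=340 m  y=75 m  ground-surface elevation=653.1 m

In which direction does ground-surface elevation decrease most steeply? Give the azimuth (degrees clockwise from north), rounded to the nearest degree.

Differences from A: to B (Δx, Δy, Δh) = (165, 55, -5.8); to C = (260, 10, -9.1).
Solve a·Δx + b·Δy = Δz: det = 165·10 − 260·55 = -12650.
∂z/∂x = [(-5.8)·10 − (-9.1)·55] / -12650 = -0.03498
∂z/∂y = [165·(-9.1) − 260·(-5.8)] / -12650 = -0.0005138
Steepest decrease is along −∇f: components (+0.03498 E, +0.0005138 N).
Azimuth = atan2(+0.03498, +0.0005138) = 89.2° ≈ 089°.

089°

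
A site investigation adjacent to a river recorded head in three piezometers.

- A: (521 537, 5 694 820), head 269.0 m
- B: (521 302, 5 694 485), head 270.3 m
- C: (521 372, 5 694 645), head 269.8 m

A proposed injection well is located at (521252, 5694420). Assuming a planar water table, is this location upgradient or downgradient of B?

upgradient

Three-point gradient (reference A): Δ to B = (-235, -335, +1.3), Δ to C = (-165, -175, +0.8).
∂h/∂x = -0.002862, ∂h/∂y = -0.001873 (det = -14150).
Head at (521252, 5694420) = 269.0 + (-0.002862)·(-285) + (-0.001873)·(-400) = 270.56 m.
That is higher than the 270.3 m at B, so the point is upgradient.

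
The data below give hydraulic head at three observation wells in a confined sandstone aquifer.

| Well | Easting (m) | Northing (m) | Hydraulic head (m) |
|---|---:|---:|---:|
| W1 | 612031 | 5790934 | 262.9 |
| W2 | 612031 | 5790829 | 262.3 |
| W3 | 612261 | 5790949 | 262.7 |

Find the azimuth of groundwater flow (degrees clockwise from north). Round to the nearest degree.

Differences from W1: to W2 (Δx, Δy, Δh) = (0, -105, -0.6); to W3 = (230, 15, -0.2).
Determinant of the coordinate differences = 0·15 − 230·(-105) = 24150.
∂h/∂x = [(-0.6)·15 − (-0.2)·(-105)] / 24150 = -0.001242
∂h/∂y = [0·(-0.2) − 230·(-0.6)] / 24150 = +0.005714
Flow direction (−∇h) has components (+0.001242 E, -0.005714 N).
Azimuth = atan2(E, N) = atan2(+0.001242, -0.005714) = 167.7° ≈ 168°.

168°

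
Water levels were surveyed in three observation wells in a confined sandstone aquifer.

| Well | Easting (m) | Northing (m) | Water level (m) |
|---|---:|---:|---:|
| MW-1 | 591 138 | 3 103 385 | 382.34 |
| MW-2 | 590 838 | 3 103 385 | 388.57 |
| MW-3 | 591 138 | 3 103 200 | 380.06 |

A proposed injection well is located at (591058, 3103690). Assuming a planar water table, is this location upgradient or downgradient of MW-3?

upgradient

∂h/∂x = (388.57 − 382.34) / (590838 − 591138) = -0.02077
∂h/∂y = (380.06 − 382.34) / (3103200 − 3103385) = +0.01232
Head at (591058, 3103690) = 382.34 + (-0.02077)·(-80) + (+0.01232)·(305) = 387.76 m.
That is higher than the 380.06 m at MW-3, so the point is upgradient.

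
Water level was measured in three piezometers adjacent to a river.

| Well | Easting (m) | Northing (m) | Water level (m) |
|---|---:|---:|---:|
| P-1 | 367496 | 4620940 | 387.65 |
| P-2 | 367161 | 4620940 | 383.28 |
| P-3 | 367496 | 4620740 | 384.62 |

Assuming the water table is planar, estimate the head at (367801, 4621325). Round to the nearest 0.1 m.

397.5 m

∂h/∂x = (383.28 − 387.65) / (367161 − 367496) = +0.01304
∂h/∂y = (384.62 − 387.65) / (4620740 − 4620940) = +0.01515
h(367801, 4621325) = 387.65 + (+0.01304)·(305) + (+0.01515)·(385) = 387.65 +3.979 +5.833 = 397.461 m.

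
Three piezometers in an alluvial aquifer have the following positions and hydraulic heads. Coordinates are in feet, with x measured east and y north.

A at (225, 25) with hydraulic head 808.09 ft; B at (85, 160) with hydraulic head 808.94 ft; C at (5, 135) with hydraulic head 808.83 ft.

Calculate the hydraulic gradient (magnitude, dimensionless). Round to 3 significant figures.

Differences from A: to B (Δx, Δy, Δh) = (-140, 135, +0.85); to C = (-220, 110, +0.74).
Determinant of the coordinate differences = (-140)·110 − (-220)·135 = 14300.
∂h/∂x = [(+0.85)·110 − (+0.74)·135] / 14300 = -0.0004476
∂h/∂y = [(-140)·(+0.74) − (-220)·(+0.85)] / 14300 = +0.005832
|∇h| = √(-0.0004476² + 0.005832²) = 0.005849

0.00585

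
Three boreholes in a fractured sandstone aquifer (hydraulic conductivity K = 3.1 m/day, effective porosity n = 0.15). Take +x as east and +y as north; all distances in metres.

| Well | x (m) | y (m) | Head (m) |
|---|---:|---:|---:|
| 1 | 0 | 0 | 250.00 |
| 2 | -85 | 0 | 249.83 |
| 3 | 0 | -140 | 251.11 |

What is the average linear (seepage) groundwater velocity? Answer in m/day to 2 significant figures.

∂h/∂x = (249.83 − 250.00) / (-85 − 0) = +0.002000
∂h/∂y = (251.11 − 250.00) / (-140 − 0) = -0.007929
|∇h| = √(0.002000² + -0.007929²) = 0.008177
Seepage velocity v = K·i/n = 3.1 × 0.008177 / 0.15 = 0.169 m/day.

0.17 m/day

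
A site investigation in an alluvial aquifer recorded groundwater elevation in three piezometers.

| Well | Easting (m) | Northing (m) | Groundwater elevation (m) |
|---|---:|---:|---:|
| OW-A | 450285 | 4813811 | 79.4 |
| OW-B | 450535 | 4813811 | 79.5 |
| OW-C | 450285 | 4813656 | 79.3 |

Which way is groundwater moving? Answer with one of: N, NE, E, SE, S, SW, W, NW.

∂h/∂x = (79.5 − 79.4) / (450535 − 450285) = +0.0004000
∂h/∂y = (79.3 − 79.4) / (4813656 − 4813811) = +0.0006452
Flow = −∇h = (-0.0004000 east, -0.0006452 north), which points southwest.

SW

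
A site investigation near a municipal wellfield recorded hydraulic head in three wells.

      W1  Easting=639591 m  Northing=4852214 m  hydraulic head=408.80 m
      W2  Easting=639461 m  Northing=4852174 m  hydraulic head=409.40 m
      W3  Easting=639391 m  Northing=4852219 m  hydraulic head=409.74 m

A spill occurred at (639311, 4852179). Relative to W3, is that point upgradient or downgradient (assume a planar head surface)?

Taking W1 as reference: W2−W1 = (-130, -40, +0.60); W3−W1 = (-200, 5, +0.94).
Determinant of the coordinate differences = (-130)·5 − (-200)·(-40) = -8650.
∂h/∂x = [(+0.60)·5 − (+0.94)·(-40)] / -8650 = -0.004694
∂h/∂y = [(-130)·(+0.94) − (-200)·(+0.60)] / -8650 = +0.0002543
Head at (639311, 4852179) = 408.80 + (-0.004694)·(-280) + (+0.0002543)·(-35) = 410.11 m.
That is higher than the 409.74 m at W3, so the point is upgradient.

upgradient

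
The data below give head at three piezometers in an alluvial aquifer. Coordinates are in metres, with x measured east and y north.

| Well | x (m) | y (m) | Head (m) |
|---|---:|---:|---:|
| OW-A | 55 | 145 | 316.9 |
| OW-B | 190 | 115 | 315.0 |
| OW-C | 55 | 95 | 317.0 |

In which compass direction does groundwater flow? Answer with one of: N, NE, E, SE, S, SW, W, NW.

E

Taking OW-A as reference: OW-B−OW-A = (135, -30, -1.9); OW-C−OW-A = (0, -50, +0.1).
Determinant of the coordinate differences = 135·(-50) − 0·(-30) = -6750.
∂h/∂x = [(-1.9)·(-50) − (+0.1)·(-30)] / -6750 = -0.01452
∂h/∂y = [135·(+0.1) − 0·(-1.9)] / -6750 = -0.002000
Flow = −∇h = (+0.01452 east, +0.002000 north), which points east.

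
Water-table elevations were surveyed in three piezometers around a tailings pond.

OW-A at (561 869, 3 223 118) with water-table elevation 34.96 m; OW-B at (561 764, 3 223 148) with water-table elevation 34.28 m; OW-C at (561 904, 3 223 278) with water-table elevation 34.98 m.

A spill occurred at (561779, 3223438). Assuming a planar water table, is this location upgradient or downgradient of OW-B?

With h = a·x + b·y + c and OW-A as origin, the differences give:
  (-105)·a + 30·b = -0.68
  35·a + 160·b = +0.02
Eliminate b (×160 and ×30, subtract): -17850·a = -109.400 → a = ∂h/∂x = +0.006129
Back-substitute: b = ∂h/∂y = -0.001216.
Head at (561779, 3223438) = 34.96 + (+0.006129)·(-90) + (-0.001216)·(320) = 34.02 m.
That is lower than the 34.28 m at OW-B, so the point is downgradient.

downgradient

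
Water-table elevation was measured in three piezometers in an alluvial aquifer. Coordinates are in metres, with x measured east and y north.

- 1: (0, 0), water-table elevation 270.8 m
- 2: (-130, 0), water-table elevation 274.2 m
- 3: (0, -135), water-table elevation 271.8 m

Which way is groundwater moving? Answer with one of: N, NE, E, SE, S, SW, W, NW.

∂h/∂x = (274.2 − 270.8) / (-130 − 0) = -0.02615
∂h/∂y = (271.8 − 270.8) / (-135 − 0) = -0.007407
Flow = −∇h = (+0.02615 east, +0.007407 north), which points east.

E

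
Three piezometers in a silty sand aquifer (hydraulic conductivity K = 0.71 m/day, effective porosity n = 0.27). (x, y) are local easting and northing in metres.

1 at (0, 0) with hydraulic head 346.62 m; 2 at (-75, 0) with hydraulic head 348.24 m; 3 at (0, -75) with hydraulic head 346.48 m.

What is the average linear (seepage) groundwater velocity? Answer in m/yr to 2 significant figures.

∂h/∂x = (348.24 − 346.62) / (-75 − 0) = -0.02160
∂h/∂y = (346.48 − 346.62) / (-75 − 0) = +0.001867
|∇h| = √(-0.02160² + 0.001867²) = 0.02168
Seepage velocity v = K·i/n = 0.71 × 0.02168 / 0.27 = 0.05701 m/day = 20.82 m/yr.

21 m/yr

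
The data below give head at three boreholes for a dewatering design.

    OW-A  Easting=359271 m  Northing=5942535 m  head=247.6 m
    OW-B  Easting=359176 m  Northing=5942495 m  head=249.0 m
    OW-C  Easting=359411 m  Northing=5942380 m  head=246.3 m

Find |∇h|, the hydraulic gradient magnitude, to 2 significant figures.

0.014

Differences from OW-A: to OW-B (Δx, Δy, Δh) = (-95, -40, +1.4); to OW-C = (140, -155, -1.3).
Solve a·Δx + b·Δy = Δh: det = (-95)·(-155) − 140·(-40) = 20325.
∂h/∂x = [(+1.4)·(-155) − (-1.3)·(-40)] / 20325 = -0.01323
∂h/∂y = [(-95)·(-1.3) − 140·(+1.4)] / 20325 = -0.003567
|∇h| = √(-0.01323² + -0.003567²) = 0.0137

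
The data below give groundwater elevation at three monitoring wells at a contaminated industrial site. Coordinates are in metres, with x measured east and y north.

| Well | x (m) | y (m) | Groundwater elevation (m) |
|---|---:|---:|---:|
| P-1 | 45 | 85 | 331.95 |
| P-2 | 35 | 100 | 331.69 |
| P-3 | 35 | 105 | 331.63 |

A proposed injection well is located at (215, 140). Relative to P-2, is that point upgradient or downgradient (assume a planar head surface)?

upgradient

Differences from P-1: to P-2 (Δx, Δy, Δh) = (-10, 15, -0.26); to P-3 = (-10, 20, -0.32).
Solve a·Δx + b·Δy = Δh: det = (-10)·20 − (-10)·15 = -50.
∂h/∂x = [(-0.26)·20 − (-0.32)·15] / -50 = +0.008000
∂h/∂y = [(-10)·(-0.32) − (-10)·(-0.26)] / -50 = -0.01200
Head at (215, 140) = 331.95 + (+0.008000)·(170) + (-0.01200)·(55) = 332.65 m.
That is higher than the 331.69 m at P-2, so the point is upgradient.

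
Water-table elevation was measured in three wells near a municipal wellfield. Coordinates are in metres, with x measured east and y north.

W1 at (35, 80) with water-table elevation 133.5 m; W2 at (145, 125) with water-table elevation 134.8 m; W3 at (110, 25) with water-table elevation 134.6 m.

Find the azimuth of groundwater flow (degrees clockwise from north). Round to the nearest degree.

281°

Taking W1 as reference: W2−W1 = (110, 45, +1.3); W3−W1 = (75, -55, +1.1).
Solve a·Δx + b·Δy = Δh: det = 110·(-55) − 75·45 = -9425.
∂h/∂x = [(+1.3)·(-55) − (+1.1)·45] / -9425 = +0.01284
∂h/∂y = [110·(+1.1) − 75·(+1.3)] / -9425 = -0.002493
Flow direction (−∇h) has components (-0.01284 E, +0.002493 N).
Azimuth = atan2(E, N) = atan2(-0.01284, +0.002493) = 281.0° ≈ 281°.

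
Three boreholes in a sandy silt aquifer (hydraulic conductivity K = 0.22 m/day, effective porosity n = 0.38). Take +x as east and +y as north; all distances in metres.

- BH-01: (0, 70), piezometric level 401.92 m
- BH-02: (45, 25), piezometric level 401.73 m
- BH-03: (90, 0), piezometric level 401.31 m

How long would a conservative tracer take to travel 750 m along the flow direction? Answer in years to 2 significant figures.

Three-point gradient (reference BH-01): Δ to BH-02 = (45, -45, -0.19), Δ to BH-03 = (90, -70, -0.61).
∂h/∂x = -0.01572, ∂h/∂y = -0.01150 (det = 900).
|∇h| = √(-0.01572² + -0.01150²) = 0.01948
Seepage velocity v = K·i/n = 0.22 × 0.01948 / 0.38 = 0.01128 m/day.
t = 750 / 0.01128 = 6.649e+04 days = 182 years.

180 years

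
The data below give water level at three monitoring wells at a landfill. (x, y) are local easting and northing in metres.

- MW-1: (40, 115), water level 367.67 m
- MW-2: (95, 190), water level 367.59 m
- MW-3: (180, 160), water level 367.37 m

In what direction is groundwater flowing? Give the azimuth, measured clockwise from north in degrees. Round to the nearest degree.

With h = a·x + b·y + c and MW-1 as origin, the differences give:
  55·a + 75·b = -0.08
  140·a + 45·b = -0.30
Eliminate b (×45 and ×75, subtract): -8025·a = 18.900 → a = ∂h/∂x = -0.002355
Back-substitute: b = ∂h/∂y = +0.0006604.
Flow direction (−∇h) has components (+0.002355 E, -0.0006604 N).
Azimuth = atan2(E, N) = atan2(+0.002355, -0.0006604) = 105.7° ≈ 106°.

106°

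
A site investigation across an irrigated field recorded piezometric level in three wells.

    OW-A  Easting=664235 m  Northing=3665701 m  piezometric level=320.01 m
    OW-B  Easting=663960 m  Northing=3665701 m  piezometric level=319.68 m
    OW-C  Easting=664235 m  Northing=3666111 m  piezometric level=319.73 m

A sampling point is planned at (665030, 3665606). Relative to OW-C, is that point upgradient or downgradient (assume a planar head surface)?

∂h/∂x = (319.68 − 320.01) / (663960 − 664235) = +0.001200
∂h/∂y = (319.73 − 320.01) / (3666111 − 3665701) = -0.0006829
Head at (665030, 3665606) = 320.01 + (+0.001200)·(795) + (-0.0006829)·(-95) = 321.03 m.
That is higher than the 319.73 m at OW-C, so the point is upgradient.

upgradient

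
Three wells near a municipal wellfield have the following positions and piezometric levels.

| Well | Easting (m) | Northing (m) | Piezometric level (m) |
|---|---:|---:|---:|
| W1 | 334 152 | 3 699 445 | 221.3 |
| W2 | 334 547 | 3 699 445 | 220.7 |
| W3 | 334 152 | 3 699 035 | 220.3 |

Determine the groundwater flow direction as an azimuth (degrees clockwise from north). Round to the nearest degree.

148°

∂h/∂x = (220.7 − 221.3) / (334547 − 334152) = -0.001519
∂h/∂y = (220.3 − 221.3) / (3699035 − 3699445) = +0.002439
Flow direction (−∇h) has components (+0.001519 E, -0.002439 N).
Azimuth = atan2(E, N) = atan2(+0.001519, -0.002439) = 148.1° ≈ 148°.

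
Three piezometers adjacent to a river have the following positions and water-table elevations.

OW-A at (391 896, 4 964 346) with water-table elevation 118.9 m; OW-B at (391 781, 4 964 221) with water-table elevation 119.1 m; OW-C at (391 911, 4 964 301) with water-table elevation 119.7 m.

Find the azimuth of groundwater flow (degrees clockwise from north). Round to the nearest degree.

With h = a·x + b·y + c and OW-A as origin, the differences give:
  (-115)·a + (-125)·b = +0.2
  15·a + (-45)·b = +0.8
Eliminate b (×(-45) and ×(-125), subtract): 7050·a = 91.00 → a = ∂h/∂x = +0.01291
Back-substitute: b = ∂h/∂y = -0.01348.
Flow direction (−∇h) has components (-0.01291 E, +0.01348 N).
Azimuth = atan2(E, N) = atan2(-0.01291, +0.01348) = 316.2° ≈ 316°.

316°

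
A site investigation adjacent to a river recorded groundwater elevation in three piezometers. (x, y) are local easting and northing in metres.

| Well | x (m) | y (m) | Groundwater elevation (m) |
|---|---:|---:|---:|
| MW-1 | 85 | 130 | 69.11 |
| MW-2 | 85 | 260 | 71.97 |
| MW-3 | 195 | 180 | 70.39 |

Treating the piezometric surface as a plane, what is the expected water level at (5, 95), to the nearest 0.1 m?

68.2 m

With h = a·x + b·y + c and MW-1 as origin, the differences give:
  0·a + 130·b = +2.86
  110·a + 50·b = +1.28
Eliminate b (×50 and ×130, subtract): -14300·a = -23.400 → a = ∂h/∂x = +0.001636
Back-substitute: b = ∂h/∂y = +0.02200.
h(5, 95) = 69.11 + (+0.001636)·(-80) + (+0.02200)·(-35) = 69.11 -0.131 -0.770 = 68.209 m.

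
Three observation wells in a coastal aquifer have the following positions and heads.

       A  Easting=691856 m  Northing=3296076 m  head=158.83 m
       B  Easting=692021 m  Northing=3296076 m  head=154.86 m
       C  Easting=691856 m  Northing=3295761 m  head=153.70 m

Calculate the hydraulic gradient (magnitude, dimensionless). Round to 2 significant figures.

0.029

∂h/∂x = (154.86 − 158.83) / (692021 − 691856) = -0.02406
∂h/∂y = (153.70 − 158.83) / (3295761 − 3296076) = +0.01629
|∇h| = √(-0.02406² + 0.01629²) = 0.02906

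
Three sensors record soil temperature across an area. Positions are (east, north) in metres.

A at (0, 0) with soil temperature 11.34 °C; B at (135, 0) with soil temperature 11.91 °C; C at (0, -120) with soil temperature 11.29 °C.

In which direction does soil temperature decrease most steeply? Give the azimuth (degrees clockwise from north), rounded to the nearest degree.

∂T/∂x = (11.91 − 11.34) / (135 − 0) = +0.004222
∂T/∂y = (11.29 − 11.34) / (-120 − 0) = +0.0004167
Steepest decrease is along −∇f: components (-0.004222 E, -0.0004167 N).
Azimuth = atan2(-0.004222, -0.0004167) = 264.4° ≈ 264°.

264°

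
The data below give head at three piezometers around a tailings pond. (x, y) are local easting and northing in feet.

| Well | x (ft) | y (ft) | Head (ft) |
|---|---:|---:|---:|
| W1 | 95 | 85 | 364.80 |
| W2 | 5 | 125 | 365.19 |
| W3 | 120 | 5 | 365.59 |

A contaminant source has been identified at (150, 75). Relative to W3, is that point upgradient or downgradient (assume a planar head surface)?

Differences from W1: to W2 (Δx, Δy, Δh) = (-90, 40, +0.39); to W3 = (25, -80, +0.79).
Determinant of the coordinate differences = (-90)·(-80) − 25·40 = 6200.
∂h/∂x = [(+0.39)·(-80) − (+0.79)·40] / 6200 = -0.01013
∂h/∂y = [(-90)·(+0.79) − 25·(+0.39)] / 6200 = -0.01304
Head at (150, 75) = 364.80 + (-0.01013)·(55) + (-0.01304)·(-10) = 364.37 ft.
That is lower than the 365.59 ft at W3, so the point is downgradient.

downgradient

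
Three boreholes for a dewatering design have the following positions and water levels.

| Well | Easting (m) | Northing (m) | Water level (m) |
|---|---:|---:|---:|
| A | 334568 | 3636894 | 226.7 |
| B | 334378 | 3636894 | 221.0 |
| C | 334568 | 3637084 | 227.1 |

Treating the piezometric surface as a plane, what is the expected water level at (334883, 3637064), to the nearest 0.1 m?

236.5 m

∂h/∂x = (221.0 − 226.7) / (334378 − 334568) = +0.03000
∂h/∂y = (227.1 − 226.7) / (3637084 − 3636894) = +0.002105
h(334883, 3637064) = 226.7 + (+0.03000)·(315) + (+0.002105)·(170) = 226.7 +9.450 +0.358 = 236.508 m.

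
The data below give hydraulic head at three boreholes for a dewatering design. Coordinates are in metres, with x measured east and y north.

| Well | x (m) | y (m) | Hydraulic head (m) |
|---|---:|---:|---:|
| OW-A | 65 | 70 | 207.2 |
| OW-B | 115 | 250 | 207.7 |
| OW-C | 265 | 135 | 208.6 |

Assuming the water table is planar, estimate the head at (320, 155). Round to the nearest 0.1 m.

209.0 m

Differences from OW-A: to OW-B (Δx, Δy, Δh) = (50, 180, +0.5); to OW-C = (200, 65, +1.4).
Solve a·Δx + b·Δy = Δh: det = 50·65 − 200·180 = -32750.
∂h/∂x = [(+0.5)·65 − (+1.4)·180] / -32750 = +0.006702
∂h/∂y = [50·(+1.4) − 200·(+0.5)] / -32750 = +0.0009160
h(320, 155) = 207.2 + (+0.006702)·(255) + (+0.0009160)·(85) = 207.2 +1.709 +0.078 = 208.987 m.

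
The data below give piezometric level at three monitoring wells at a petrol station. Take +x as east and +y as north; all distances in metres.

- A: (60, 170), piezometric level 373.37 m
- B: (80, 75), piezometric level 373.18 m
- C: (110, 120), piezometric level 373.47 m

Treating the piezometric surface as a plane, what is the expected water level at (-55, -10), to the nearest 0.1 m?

Differences from A: to B (Δx, Δy, Δh) = (20, -95, -0.19); to C = (50, -50, +0.10).
Determinant of the coordinate differences = 20·(-50) − 50·(-95) = 3750.
∂h/∂x = [(-0.19)·(-50) − (+0.10)·(-95)] / 3750 = +0.005067
∂h/∂y = [20·(+0.10) − 50·(-0.19)] / 3750 = +0.003067
h(-55, -10) = 373.37 + (+0.005067)·(-115) + (+0.003067)·(-180) = 373.37 -0.583 -0.552 = 372.235 m.

372.2 m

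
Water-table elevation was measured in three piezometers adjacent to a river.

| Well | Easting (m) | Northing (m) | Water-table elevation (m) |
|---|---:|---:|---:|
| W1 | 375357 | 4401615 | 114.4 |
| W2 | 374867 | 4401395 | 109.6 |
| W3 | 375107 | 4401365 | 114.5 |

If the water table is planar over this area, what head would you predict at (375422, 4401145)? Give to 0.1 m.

Three-point gradient (reference W1): Δ to W2 = (-490, -220, -4.8), Δ to W3 = (-250, -250, +0.1).
∂h/∂x = +0.01810, ∂h/∂y = -0.01850 (det = 67500).
h(375422, 4401145) = 114.4 + (+0.01810)·(65) + (-0.01850)·(-470) = 114.4 +1.177 +8.697 = 124.273 m.

124.3 m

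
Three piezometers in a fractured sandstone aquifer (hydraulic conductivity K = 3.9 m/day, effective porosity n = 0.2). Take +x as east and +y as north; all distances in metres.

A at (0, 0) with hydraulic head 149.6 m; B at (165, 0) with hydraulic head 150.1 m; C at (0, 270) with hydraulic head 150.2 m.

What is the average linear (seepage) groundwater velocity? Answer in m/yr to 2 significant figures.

27 m/yr

∂h/∂x = (150.1 − 149.6) / (165 − 0) = +0.003030
∂h/∂y = (150.2 − 149.6) / (270 − 0) = +0.002222
|∇h| = √(0.003030² + 0.002222²) = 0.003757
Seepage velocity v = K·i/n = 3.9 × 0.003757 / 0.2 = 0.07326 m/day = 26.76 m/yr.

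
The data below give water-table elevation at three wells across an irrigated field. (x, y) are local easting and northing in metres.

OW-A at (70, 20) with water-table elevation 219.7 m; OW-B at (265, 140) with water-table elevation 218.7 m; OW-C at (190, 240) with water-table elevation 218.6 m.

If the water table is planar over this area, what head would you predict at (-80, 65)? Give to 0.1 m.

With h = a·x + b·y + c and OW-A as origin, the differences give:
  195·a + 120·b = -1.0
  120·a + 220·b = -1.1
Eliminate b (×220 and ×120, subtract): 28500·a = -88.00 → a = ∂h/∂x = -0.003088
Back-substitute: b = ∂h/∂y = -0.003316.
h(-80, 65) = 219.7 + (-0.003088)·(-150) + (-0.003316)·(45) = 219.7 +0.463 -0.149 = 220.014 m.

220.0 m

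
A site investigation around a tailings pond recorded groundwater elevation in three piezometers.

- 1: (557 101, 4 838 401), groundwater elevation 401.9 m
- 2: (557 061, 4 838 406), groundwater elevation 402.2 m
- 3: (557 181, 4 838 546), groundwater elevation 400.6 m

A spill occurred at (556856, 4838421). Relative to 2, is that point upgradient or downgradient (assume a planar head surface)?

Taking 1 as reference: 2−1 = (-40, 5, +0.3); 3−1 = (80, 145, -1.3).
Determinant of the coordinate differences = (-40)·145 − 80·5 = -6200.
∂h/∂x = [(+0.3)·145 − (-1.3)·5] / -6200 = -0.008065
∂h/∂y = [(-40)·(-1.3) − 80·(+0.3)] / -6200 = -0.004516
Head at (556856, 4838421) = 401.9 + (-0.008065)·(-245) + (-0.004516)·(20) = 403.79 m.
That is higher than the 402.2 m at 2, so the point is upgradient.

upgradient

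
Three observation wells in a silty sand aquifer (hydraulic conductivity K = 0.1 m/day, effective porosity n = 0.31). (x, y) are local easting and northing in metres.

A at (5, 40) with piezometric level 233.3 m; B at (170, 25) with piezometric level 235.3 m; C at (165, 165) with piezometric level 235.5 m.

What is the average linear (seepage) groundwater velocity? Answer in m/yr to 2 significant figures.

1.5 m/yr

Taking A as reference: B−A = (165, -15, +2.0); C−A = (160, 125, +2.2).
Determinant of the coordinate differences = 165·125 − 160·(-15) = 23025.
∂h/∂x = [(+2.0)·125 − (+2.2)·(-15)] / 23025 = +0.01229
∂h/∂y = [165·(+2.2) − 160·(+2.0)] / 23025 = +0.001868
|∇h| = √(0.01229² + 0.001868²) = 0.01243
Seepage velocity v = K·i/n = 0.1 × 0.01243 / 0.31 = 0.00401 m/day = 1.465 m/yr.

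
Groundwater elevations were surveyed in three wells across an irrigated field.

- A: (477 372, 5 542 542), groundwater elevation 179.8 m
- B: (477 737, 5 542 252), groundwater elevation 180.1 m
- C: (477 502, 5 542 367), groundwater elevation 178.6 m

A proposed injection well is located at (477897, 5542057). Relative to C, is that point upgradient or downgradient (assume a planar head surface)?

Differences from A: to B (Δx, Δy, Δh) = (365, -290, +0.3); to C = (130, -175, -1.2).
Solve a·Δx + b·Δy = Δh: det = 365·(-175) − 130·(-290) = -26175.
∂h/∂x = [(+0.3)·(-175) − (-1.2)·(-290)] / -26175 = +0.01530
∂h/∂y = [365·(-1.2) − 130·(+0.3)] / -26175 = +0.01822
Head at (477897, 5542057) = 179.8 + (+0.01530)·(525) + (+0.01822)·(-485) = 178.99 m.
That is higher than the 178.6 m at C, so the point is upgradient.

upgradient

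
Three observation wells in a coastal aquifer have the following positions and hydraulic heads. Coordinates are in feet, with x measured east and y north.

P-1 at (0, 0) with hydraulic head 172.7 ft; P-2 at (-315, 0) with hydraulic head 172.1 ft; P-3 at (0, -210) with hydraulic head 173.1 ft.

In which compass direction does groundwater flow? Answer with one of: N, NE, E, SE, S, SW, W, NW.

NW

∂h/∂x = (172.1 − 172.7) / (-315 − 0) = +0.001905
∂h/∂y = (173.1 − 172.7) / (-210 − 0) = -0.001905
Flow = −∇h = (-0.001905 east, +0.001905 north), which points northwest.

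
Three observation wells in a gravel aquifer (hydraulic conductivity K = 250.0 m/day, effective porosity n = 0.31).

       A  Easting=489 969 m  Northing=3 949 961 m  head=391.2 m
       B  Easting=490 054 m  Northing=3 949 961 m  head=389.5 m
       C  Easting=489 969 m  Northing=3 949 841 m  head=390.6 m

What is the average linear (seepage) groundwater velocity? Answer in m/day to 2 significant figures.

17 m/day

∂h/∂x = (389.5 − 391.2) / (490054 − 489969) = -0.02000
∂h/∂y = (390.6 − 391.2) / (3949841 − 3949961) = +0.005000
|∇h| = √(-0.02000² + 0.005000²) = 0.02062
Seepage velocity v = K·i/n = 250.0 × 0.02062 / 0.31 = 16.63 m/day.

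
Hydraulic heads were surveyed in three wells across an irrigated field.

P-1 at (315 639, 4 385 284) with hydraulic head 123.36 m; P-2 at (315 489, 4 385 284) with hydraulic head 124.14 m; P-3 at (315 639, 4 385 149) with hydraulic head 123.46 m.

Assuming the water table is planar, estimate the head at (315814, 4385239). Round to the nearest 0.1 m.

∂h/∂x = (124.14 − 123.36) / (315489 − 315639) = -0.005200
∂h/∂y = (123.46 − 123.36) / (4385149 − 4385284) = -0.0007407
h(315814, 4385239) = 123.36 + (-0.005200)·(175) + (-0.0007407)·(-45) = 123.36 -0.910 +0.033 = 122.483 m.

122.5 m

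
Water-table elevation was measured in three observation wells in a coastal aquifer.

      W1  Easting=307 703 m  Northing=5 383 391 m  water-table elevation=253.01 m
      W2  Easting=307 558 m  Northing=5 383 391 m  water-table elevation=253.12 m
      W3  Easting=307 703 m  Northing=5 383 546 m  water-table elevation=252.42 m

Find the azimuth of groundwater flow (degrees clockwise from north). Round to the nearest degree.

∂h/∂x = (253.12 − 253.01) / (307558 − 307703) = -0.0007586
∂h/∂y = (252.42 − 253.01) / (5383546 − 5383391) = -0.003806
Flow direction (−∇h) has components (+0.0007586 E, +0.003806 N).
Azimuth = atan2(E, N) = atan2(+0.0007586, +0.003806) = 11.3° ≈ 011°.

011°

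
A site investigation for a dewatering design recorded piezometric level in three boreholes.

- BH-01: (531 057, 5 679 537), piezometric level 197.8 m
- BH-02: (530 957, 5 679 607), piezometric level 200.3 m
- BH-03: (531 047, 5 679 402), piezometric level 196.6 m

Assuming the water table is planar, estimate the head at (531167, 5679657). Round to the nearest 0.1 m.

197.1 m

Three-point gradient (reference BH-01): Δ to BH-02 = (-100, 70, +2.5), Δ to BH-03 = (-10, -135, -1.2).
∂h/∂x = -0.01785, ∂h/∂y = +0.01021 (det = 14200).
h(531167, 5679657) = 197.8 + (-0.01785)·(110) + (+0.01021)·(120) = 197.8 -1.964 +1.225 = 197.062 m.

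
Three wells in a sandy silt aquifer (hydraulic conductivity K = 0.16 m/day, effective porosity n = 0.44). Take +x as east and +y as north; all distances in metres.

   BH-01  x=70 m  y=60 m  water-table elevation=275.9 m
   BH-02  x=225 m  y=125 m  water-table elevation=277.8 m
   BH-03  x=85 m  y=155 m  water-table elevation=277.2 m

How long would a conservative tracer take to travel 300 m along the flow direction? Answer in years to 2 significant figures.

160 years

Differences from BH-01: to BH-02 (Δx, Δy, Δh) = (155, 65, +1.9); to BH-03 = (15, 95, +1.3).
Determinant of the coordinate differences = 155·95 − 15·65 = 13750.
∂h/∂x = [(+1.9)·95 − (+1.3)·65] / 13750 = +0.006982
∂h/∂y = [155·(+1.3) − 15·(+1.9)] / 13750 = +0.01258
|∇h| = √(0.006982² + 0.01258²) = 0.01439
Seepage velocity v = K·i/n = 0.16 × 0.01439 / 0.44 = 0.005233 m/day.
t = 300 / 0.005233 = 5.733e+04 days = 157 years.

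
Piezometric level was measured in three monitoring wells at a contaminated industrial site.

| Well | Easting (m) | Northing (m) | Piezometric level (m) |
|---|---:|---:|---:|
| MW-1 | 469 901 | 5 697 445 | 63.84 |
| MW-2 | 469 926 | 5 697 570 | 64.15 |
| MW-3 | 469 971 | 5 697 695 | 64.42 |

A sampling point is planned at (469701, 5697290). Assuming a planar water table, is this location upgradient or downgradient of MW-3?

downgradient

With h = a·x + b·y + c and MW-1 as origin, the differences give:
  25·a + 125·b = +0.31
  70·a + 250·b = +0.58
Eliminate b (×250 and ×125, subtract): -2500·a = 5.000 → a = ∂h/∂x = -0.002000
Back-substitute: b = ∂h/∂y = +0.002880.
Head at (469701, 5697290) = 63.84 + (-0.002000)·(-200) + (+0.002880)·(-155) = 63.79 m.
That is lower than the 64.42 m at MW-3, so the point is downgradient.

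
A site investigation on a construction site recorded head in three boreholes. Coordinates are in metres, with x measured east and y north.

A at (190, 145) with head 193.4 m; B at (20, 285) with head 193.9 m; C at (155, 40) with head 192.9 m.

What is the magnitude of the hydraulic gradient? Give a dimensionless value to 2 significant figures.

With h = a·x + b·y + c and A as origin, the differences give:
  (-170)·a + 140·b = +0.5
  (-35)·a + (-105)·b = -0.5
Eliminate b (×(-105) and ×140, subtract): 22750·a = 17.50 → a = ∂h/∂x = +0.0007692
Back-substitute: b = ∂h/∂y = +0.004505.
|∇h| = √(0.0007692² + 0.004505²) = 0.00457

0.0046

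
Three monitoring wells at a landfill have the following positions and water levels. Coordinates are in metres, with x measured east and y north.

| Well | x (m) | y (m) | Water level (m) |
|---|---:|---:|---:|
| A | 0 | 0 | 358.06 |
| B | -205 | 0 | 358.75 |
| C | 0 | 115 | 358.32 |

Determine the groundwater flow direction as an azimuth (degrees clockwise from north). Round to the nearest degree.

∂h/∂x = (358.75 − 358.06) / (-205 − 0) = -0.003366
∂h/∂y = (358.32 − 358.06) / (115 − 0) = +0.002261
Flow direction (−∇h) has components (+0.003366 E, -0.002261 N).
Azimuth = atan2(E, N) = atan2(+0.003366, -0.002261) = 123.9° ≈ 124°.

124°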